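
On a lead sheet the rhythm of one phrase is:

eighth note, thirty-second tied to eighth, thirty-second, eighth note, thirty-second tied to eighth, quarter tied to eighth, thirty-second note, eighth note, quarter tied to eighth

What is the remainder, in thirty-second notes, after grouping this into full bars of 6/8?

One bar of 6/8 = 24 thirty-second notes.
Working in thirty-second notes: eighth note = 4; thirty-second tied to eighth (thirty-second + eighth) = 5; thirty-second = 1; eighth note = 4; thirty-second tied to eighth (thirty-second + eighth) = 5; quarter tied to eighth (quarter + eighth) = 12; thirty-second note = 1; eighth note = 4; quarter tied to eighth (quarter + eighth) = 12.
Total: 4 + 5 + 1 + 4 + 5 + 12 + 1 + 4 + 12 = 48.
48 ÷ 24 = 2 complete bars with 0 thirty-second notes remaining.

0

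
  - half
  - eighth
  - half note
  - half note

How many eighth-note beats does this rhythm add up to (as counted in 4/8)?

13

One eighth-note beat = 2 sixteenth notes.
Convert each value to sixteenth notes: half = 8; eighth = 2; half note = 8; half note = 8.
Altogether 8 + 2 + 8 + 8 = 26.
26 ÷ 2 = 13 beats.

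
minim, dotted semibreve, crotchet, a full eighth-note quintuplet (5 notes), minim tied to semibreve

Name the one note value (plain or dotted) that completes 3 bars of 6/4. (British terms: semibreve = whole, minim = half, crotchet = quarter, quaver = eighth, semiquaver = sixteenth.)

quarter note

3 bars of 6/4 = 18 quarter notes.
Working in quarter notes: minim = 2; dotted semibreve = 6; crotchet = 1; a full eighth-note quintuplet (5 notes) (five quintuplet eighths span one half) = 2; minim tied to semibreve (minim + semibreve) = 6.
Sum: 2 + 6 + 1 + 2 + 6 = 17.
Remaining: 18 − 17 = 1 quarter note, which is a quarter note.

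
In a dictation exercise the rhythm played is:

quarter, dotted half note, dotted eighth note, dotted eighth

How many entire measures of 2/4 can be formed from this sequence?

2

One bar of 2/4 = 8 sixteenth notes.
Working in sixteenth notes: quarter = 4; dotted half note = 12; dotted eighth note = 3; dotted eighth = 3.
Total: 4 + 12 + 3 + 3 = 22.
22 ÷ 8 = 2 complete bars with 6 left over.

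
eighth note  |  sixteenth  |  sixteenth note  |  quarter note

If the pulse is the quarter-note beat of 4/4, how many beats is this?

2

One quarter-note beat = 4 sixteenth notes.
Express everything in sixteenth notes: eighth note = 2; sixteenth = 1; sixteenth note = 1; quarter note = 4.
Total: 2 + 1 + 1 + 4 = 8.
8 ÷ 4 = 2 beats.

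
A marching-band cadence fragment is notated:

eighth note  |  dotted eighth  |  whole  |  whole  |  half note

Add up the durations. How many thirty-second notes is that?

90

Each duration in thirty-second notes: eighth note = 4; dotted eighth = 6; whole = 32; whole = 32; half note = 16.
Adding: 4 + 6 + 32 + 32 + 16 = 90 thirty-second notes.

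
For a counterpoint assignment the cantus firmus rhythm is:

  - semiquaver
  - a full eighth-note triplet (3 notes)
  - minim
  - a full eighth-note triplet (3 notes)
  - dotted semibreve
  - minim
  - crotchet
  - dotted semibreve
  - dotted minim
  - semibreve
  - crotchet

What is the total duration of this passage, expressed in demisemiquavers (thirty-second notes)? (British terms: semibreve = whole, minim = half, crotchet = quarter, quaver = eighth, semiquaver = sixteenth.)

218

Each duration in thirty-second notes: semiquaver = 2; a full eighth-note triplet (3 notes) (three triplet eighths span one quarter) = 8; minim = 16; a full eighth-note triplet (3 notes) (three triplet eighths span one quarter) = 8; dotted semibreve = 48; minim = 16; crotchet = 8; dotted semibreve = 48; dotted minim = 24; semibreve = 32; crotchet = 8.
Total: 2 + 8 + 16 + 8 + 48 + 16 + 8 + 48 + 24 + 32 + 8 = 218 thirty-second notes.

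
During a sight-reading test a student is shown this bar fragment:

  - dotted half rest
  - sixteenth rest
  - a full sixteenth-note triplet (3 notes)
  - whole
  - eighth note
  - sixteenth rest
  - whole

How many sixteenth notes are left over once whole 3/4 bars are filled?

2

One bar of 3/4 = 12 sixteenth notes.
Working in sixteenth notes: dotted half rest = 12; sixteenth rest = 1; a full sixteenth-note triplet (3 notes) (three triplet sixteenths span one eighth) = 2; whole = 16; eighth note = 2; sixteenth rest = 1; whole = 16.
Sum: 12 + 1 + 2 + 16 + 2 + 1 + 16 = 50.
50 ÷ 12 = 4 complete bars with 2 sixteenth notes remaining.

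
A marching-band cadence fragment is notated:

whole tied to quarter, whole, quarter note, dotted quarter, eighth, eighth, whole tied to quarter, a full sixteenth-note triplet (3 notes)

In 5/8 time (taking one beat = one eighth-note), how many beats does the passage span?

36

One eighth-note beat = 2 sixteenth notes.
Working in sixteenth notes: whole tied to quarter (whole + quarter) = 20; whole = 16; quarter note = 4; dotted quarter = 6; eighth = 2; eighth = 2; whole tied to quarter (whole + quarter) = 20; a full sixteenth-note triplet (3 notes) (three triplet sixteenths span one eighth) = 2.
Adding: 20 + 16 + 4 + 6 + 2 + 2 + 20 + 2 = 72.
72 ÷ 2 = 36 beats.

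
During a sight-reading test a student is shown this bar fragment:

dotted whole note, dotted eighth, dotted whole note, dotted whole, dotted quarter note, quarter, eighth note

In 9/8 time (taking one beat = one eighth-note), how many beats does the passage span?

43.5

One eighth-note beat = 2 sixteenth notes.
Working in sixteenth notes: dotted whole note = 24; dotted eighth = 3; dotted whole note = 24; dotted whole = 24; dotted quarter note = 6; quarter = 4; eighth note = 2.
Sum: 24 + 3 + 24 + 24 + 6 + 4 + 2 = 87.
87 ÷ 2 = 43.5 beats.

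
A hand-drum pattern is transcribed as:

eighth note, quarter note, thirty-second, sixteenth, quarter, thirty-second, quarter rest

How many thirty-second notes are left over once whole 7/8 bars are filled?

4

One bar of 7/8 = 28 thirty-second notes.
Working in thirty-second notes: eighth note = 4; quarter note = 8; thirty-second = 1; sixteenth = 2; quarter = 8; thirty-second = 1; quarter rest = 8.
Altogether 4 + 8 + 1 + 2 + 8 + 1 + 8 = 32.
32 ÷ 28 = 1 complete bar with 4 thirty-second notes remaining.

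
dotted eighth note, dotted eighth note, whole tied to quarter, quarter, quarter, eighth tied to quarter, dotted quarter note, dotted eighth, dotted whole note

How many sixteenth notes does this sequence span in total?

Express everything in sixteenth notes: dotted eighth note = 3; dotted eighth note = 3; whole tied to quarter (whole + quarter) = 20; quarter = 4; quarter = 4; eighth tied to quarter (eighth + quarter) = 6; dotted quarter note = 6; dotted eighth = 3; dotted whole note = 24.
Sum: 3 + 3 + 20 + 4 + 4 + 6 + 6 + 3 + 24 = 73 sixteenth notes.

73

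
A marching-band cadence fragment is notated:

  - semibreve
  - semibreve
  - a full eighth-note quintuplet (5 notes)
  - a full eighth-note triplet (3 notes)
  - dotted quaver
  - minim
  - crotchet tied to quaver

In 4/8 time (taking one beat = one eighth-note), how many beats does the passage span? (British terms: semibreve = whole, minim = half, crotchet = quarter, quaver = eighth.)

30.5

One eighth-note beat = 2 sixteenth notes.
Express everything in sixteenth notes: semibreve = 16; semibreve = 16; a full eighth-note quintuplet (5 notes) (five quintuplet eighths span one half) = 8; a full eighth-note triplet (3 notes) (three triplet eighths span one quarter) = 4; dotted quaver = 3; minim = 8; crotchet tied to quaver (crotchet + quaver) = 6.
Sum: 16 + 16 + 8 + 4 + 3 + 8 + 6 = 61.
61 ÷ 2 = 30.5 beats.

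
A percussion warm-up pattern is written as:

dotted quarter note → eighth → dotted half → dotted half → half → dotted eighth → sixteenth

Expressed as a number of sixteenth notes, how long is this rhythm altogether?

Express everything in sixteenth notes: dotted quarter note = 6; eighth = 2; dotted half = 12; dotted half = 12; half = 8; dotted eighth = 3; sixteenth = 1.
Altogether 6 + 2 + 12 + 12 + 8 + 3 + 1 = 44 sixteenth notes.

44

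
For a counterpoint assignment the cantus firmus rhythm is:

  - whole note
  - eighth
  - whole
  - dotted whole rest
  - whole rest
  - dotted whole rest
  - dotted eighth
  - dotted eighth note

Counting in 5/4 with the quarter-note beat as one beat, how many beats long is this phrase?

One quarter-note beat = 4 sixteenth notes.
Express everything in sixteenth notes: whole note = 16; eighth = 2; whole = 16; dotted whole rest = 24; whole rest = 16; dotted whole rest = 24; dotted eighth = 3; dotted eighth note = 3.
Sum: 16 + 2 + 16 + 24 + 16 + 24 + 3 + 3 = 104.
104 ÷ 4 = 26 beats.

26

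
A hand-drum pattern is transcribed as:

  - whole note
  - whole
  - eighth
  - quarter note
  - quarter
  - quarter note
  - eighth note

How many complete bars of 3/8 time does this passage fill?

8

One bar of 3/8 = 3 eighth notes.
In eighth notes: whole note = 8; whole = 8; eighth = 1; quarter note = 2; quarter = 2; quarter note = 2; eighth note = 1.
Sum: 8 + 8 + 1 + 2 + 2 + 2 + 1 = 24.
24 ÷ 3 = 8 complete bars with 0 left over.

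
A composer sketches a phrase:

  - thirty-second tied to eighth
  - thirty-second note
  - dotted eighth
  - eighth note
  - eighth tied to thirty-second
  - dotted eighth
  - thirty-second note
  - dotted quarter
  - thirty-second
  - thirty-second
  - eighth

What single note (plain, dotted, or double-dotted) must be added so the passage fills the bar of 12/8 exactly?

sixteenth note

The bar of 12/8 = 48 thirty-second notes.
Each duration in thirty-second notes: thirty-second tied to eighth (thirty-second + eighth) = 5; thirty-second note = 1; dotted eighth = 6; eighth note = 4; eighth tied to thirty-second (eighth + thirty-second) = 5; dotted eighth = 6; thirty-second note = 1; dotted quarter = 12; thirty-second = 1; thirty-second = 1; eighth = 4.
Altogether 5 + 1 + 6 + 4 + 5 + 6 + 1 + 12 + 1 + 1 + 4 = 46.
Remaining: 48 − 46 = 2 thirty-second notes, which is a sixteenth note.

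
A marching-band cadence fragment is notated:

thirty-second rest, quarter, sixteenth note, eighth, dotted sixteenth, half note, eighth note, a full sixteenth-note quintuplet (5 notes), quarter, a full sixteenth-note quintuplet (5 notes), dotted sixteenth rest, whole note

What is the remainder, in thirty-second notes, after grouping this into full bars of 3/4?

1

One bar of 3/4 = 24 thirty-second notes.
In thirty-second notes: thirty-second rest = 1; quarter = 8; sixteenth note = 2; eighth = 4; dotted sixteenth = 3; half note = 16; eighth note = 4; a full sixteenth-note quintuplet (5 notes) (five quintuplet sixteenths span one quarter) = 8; quarter = 8; a full sixteenth-note quintuplet (5 notes) (five quintuplet sixteenths span one quarter) = 8; dotted sixteenth rest = 3; whole note = 32.
Adding: 1 + 8 + 2 + 4 + 3 + 16 + 4 + 8 + 8 + 8 + 3 + 32 = 97.
97 ÷ 24 = 4 complete bars with 1 thirty-second note remaining.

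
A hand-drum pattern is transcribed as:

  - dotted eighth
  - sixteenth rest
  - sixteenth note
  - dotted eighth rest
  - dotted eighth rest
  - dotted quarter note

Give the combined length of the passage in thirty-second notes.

In thirty-second notes: dotted eighth = 6; sixteenth rest = 2; sixteenth note = 2; dotted eighth rest = 6; dotted eighth rest = 6; dotted quarter note = 12.
Total: 6 + 2 + 2 + 6 + 6 + 12 = 34 thirty-second notes.

34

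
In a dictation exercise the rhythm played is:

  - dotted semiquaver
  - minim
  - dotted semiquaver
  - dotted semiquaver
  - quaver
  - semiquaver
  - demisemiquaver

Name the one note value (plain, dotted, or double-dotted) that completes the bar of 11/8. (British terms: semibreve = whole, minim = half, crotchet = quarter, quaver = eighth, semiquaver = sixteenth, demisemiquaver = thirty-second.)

The bar of 11/8 = 44 thirty-second notes.
Express everything in thirty-second notes: dotted semiquaver = 3; minim = 16; dotted semiquaver = 3; dotted semiquaver = 3; quaver = 4; semiquaver = 2; demisemiquaver = 1.
Altogether 3 + 16 + 3 + 3 + 4 + 2 + 1 = 32.
Remaining: 44 − 32 = 12 thirty-second notes, which is a dotted quarter note.

dotted quarter note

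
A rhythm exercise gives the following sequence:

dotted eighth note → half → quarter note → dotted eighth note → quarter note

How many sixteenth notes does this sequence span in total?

22

In sixteenth notes: dotted eighth note = 3; half = 8; quarter note = 4; dotted eighth note = 3; quarter note = 4.
Total: 3 + 8 + 4 + 3 + 4 = 22 sixteenth notes.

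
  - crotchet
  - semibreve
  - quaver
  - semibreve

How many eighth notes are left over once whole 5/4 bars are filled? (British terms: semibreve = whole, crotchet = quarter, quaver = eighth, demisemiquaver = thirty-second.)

9

One bar of 5/4 = 10 eighth notes.
In eighth notes: crotchet = 2; semibreve = 8; quaver = 1; semibreve = 8.
Total: 2 + 8 + 1 + 8 = 19.
19 ÷ 10 = 1 complete bar with 9 eighth notes remaining.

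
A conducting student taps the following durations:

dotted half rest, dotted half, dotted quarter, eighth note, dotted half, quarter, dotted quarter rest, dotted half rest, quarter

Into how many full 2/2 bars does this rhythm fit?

4

One bar of 2/2 = 8 eighth notes.
Each duration in eighth notes: dotted half rest = 6; dotted half = 6; dotted quarter = 3; eighth note = 1; dotted half = 6; quarter = 2; dotted quarter rest = 3; dotted half rest = 6; quarter = 2.
Total: 6 + 6 + 3 + 1 + 6 + 2 + 3 + 6 + 2 = 35.
35 ÷ 8 = 4 complete bars with 3 left over.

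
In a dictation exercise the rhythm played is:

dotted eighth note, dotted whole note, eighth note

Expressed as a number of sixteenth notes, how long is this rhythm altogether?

29

In sixteenth notes: dotted eighth note = 3; dotted whole note = 24; eighth note = 2.
Sum: 3 + 24 + 2 = 29 sixteenth notes.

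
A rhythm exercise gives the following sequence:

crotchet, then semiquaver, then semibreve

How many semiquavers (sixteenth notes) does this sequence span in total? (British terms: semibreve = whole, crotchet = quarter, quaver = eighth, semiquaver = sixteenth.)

Convert each value to sixteenth notes: crotchet = 4; semiquaver = 1; semibreve = 16.
Adding: 4 + 1 + 16 = 21 sixteenth notes.

21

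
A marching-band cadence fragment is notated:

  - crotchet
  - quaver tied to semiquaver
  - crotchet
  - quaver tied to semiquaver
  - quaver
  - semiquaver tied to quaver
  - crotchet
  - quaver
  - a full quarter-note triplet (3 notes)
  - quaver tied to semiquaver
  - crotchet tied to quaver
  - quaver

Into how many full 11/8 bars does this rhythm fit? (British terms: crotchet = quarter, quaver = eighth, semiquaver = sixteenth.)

One bar of 11/8 = 22 sixteenth notes.
Express everything in sixteenth notes: crotchet = 4; quaver tied to semiquaver (quaver + semiquaver) = 3; crotchet = 4; quaver tied to semiquaver (quaver + semiquaver) = 3; quaver = 2; semiquaver tied to quaver (semiquaver + quaver) = 3; crotchet = 4; quaver = 2; a full quarter-note triplet (3 notes) (three triplet quarters span one half) = 8; quaver tied to semiquaver (quaver + semiquaver) = 3; crotchet tied to quaver (crotchet + quaver) = 6; quaver = 2.
Adding: 4 + 3 + 4 + 3 + 2 + 3 + 4 + 2 + 8 + 3 + 6 + 2 = 44.
44 ÷ 22 = 2 complete bars with 0 left over.

2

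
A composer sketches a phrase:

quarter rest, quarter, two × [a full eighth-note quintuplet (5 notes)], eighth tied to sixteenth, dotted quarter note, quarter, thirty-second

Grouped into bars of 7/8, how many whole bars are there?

2

One bar of 7/8 = 28 thirty-second notes.
Working in thirty-second notes: quarter rest = 8; quarter = 8; a full eighth-note quintuplet (5 notes) (five quintuplet eighths span one half) = 16; a full eighth-note quintuplet (5 notes) (five quintuplet eighths span one half) = 16; eighth tied to sixteenth (eighth + sixteenth) = 6; dotted quarter note = 12; quarter = 8; thirty-second = 1.
Adding: 8 + 8 + 16 + 16 + 6 + 12 + 8 + 1 = 75.
75 ÷ 28 = 2 complete bars with 19 left over.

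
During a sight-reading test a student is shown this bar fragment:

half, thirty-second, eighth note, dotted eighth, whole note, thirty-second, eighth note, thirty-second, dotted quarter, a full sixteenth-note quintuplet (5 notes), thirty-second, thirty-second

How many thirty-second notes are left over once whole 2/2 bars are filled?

23

One bar of 2/2 = 32 thirty-second notes.
Convert each value to thirty-second notes: half = 16; thirty-second = 1; eighth note = 4; dotted eighth = 6; whole note = 32; thirty-second = 1; eighth note = 4; thirty-second = 1; dotted quarter = 12; a full sixteenth-note quintuplet (5 notes) (five quintuplet sixteenths span one quarter) = 8; thirty-second = 1; thirty-second = 1.
Altogether 16 + 1 + 4 + 6 + 32 + 1 + 4 + 1 + 12 + 8 + 1 + 1 = 87.
87 ÷ 32 = 2 complete bars with 23 thirty-second notes remaining.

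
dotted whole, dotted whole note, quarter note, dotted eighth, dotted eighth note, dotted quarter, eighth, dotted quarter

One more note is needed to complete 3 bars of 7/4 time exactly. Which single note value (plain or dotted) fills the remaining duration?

dotted half note

3 bars of 7/4 = 84 sixteenth notes.
Convert each value to sixteenth notes: dotted whole = 24; dotted whole note = 24; quarter note = 4; dotted eighth = 3; dotted eighth note = 3; dotted quarter = 6; eighth = 2; dotted quarter = 6.
Total: 24 + 24 + 4 + 3 + 3 + 6 + 2 + 6 = 72.
Remaining: 84 − 72 = 12 sixteenth notes, which is a dotted half note.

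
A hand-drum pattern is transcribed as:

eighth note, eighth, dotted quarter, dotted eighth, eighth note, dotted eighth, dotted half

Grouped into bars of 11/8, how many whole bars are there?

One bar of 11/8 = 22 sixteenth notes.
In sixteenth notes: eighth note = 2; eighth = 2; dotted quarter = 6; dotted eighth = 3; eighth note = 2; dotted eighth = 3; dotted half = 12.
Altogether 2 + 2 + 6 + 3 + 2 + 3 + 12 = 30.
30 ÷ 22 = 1 complete bar with 8 left over.

1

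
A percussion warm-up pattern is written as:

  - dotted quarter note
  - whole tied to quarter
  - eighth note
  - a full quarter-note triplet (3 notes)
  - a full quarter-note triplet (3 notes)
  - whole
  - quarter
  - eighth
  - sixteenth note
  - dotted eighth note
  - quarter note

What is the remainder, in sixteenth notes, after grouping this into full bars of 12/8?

One bar of 12/8 = 24 sixteenth notes.
Express everything in sixteenth notes: dotted quarter note = 6; whole tied to quarter (whole + quarter) = 20; eighth note = 2; a full quarter-note triplet (3 notes) (three triplet quarters span one half) = 8; a full quarter-note triplet (3 notes) (three triplet quarters span one half) = 8; whole = 16; quarter = 4; eighth = 2; sixteenth note = 1; dotted eighth note = 3; quarter note = 4.
Sum: 6 + 20 + 2 + 8 + 8 + 16 + 4 + 2 + 1 + 3 + 4 = 74.
74 ÷ 24 = 3 complete bars with 2 sixteenth notes remaining.

2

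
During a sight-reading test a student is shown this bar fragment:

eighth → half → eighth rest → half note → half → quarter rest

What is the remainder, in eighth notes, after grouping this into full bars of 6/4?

4

One bar of 6/4 = 12 eighth notes.
Each duration in eighth notes: eighth = 1; half = 4; eighth rest = 1; half note = 4; half = 4; quarter rest = 2.
Total: 1 + 4 + 1 + 4 + 4 + 2 = 16.
16 ÷ 12 = 1 complete bar with 4 eighth notes remaining.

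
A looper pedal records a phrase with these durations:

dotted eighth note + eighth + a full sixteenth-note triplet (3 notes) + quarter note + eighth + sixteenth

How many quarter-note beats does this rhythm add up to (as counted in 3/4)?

One quarter-note beat = 4 sixteenth notes.
Express everything in sixteenth notes: dotted eighth note = 3; eighth = 2; a full sixteenth-note triplet (3 notes) (three triplet sixteenths span one eighth) = 2; quarter note = 4; eighth = 2; sixteenth = 1.
Total: 3 + 2 + 2 + 4 + 2 + 1 = 14.
14 ÷ 4 = 3.5 beats.

3.5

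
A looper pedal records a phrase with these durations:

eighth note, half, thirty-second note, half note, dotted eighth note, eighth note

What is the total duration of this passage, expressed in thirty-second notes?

Each duration in thirty-second notes: eighth note = 4; half = 16; thirty-second note = 1; half note = 16; dotted eighth note = 6; eighth note = 4.
Sum: 4 + 16 + 1 + 16 + 6 + 4 = 47 thirty-second notes.

47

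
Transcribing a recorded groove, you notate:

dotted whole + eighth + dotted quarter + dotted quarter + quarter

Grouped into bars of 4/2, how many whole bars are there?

One bar of 4/2 = 16 eighth notes.
Convert each value to eighth notes: dotted whole = 12; eighth = 1; dotted quarter = 3; dotted quarter = 3; quarter = 2.
Sum: 12 + 1 + 3 + 3 + 2 = 21.
21 ÷ 16 = 1 complete bar with 5 left over.

1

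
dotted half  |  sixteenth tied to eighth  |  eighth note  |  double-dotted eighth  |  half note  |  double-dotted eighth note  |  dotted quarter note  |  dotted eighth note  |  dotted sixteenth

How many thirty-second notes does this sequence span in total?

Convert each value to thirty-second notes: dotted half = 24; sixteenth tied to eighth (sixteenth + eighth) = 6; eighth note = 4; double-dotted eighth = 7; half note = 16; double-dotted eighth note = 7; dotted quarter note = 12; dotted eighth note = 6; dotted sixteenth = 3.
Altogether 24 + 6 + 4 + 7 + 16 + 7 + 12 + 6 + 3 = 85 thirty-second notes.

85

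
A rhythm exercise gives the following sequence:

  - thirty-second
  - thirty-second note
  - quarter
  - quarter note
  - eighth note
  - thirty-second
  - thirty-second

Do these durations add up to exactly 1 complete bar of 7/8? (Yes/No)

No

One bar of 7/8 = 28 thirty-second notes.
In thirty-second notes: thirty-second = 1; thirty-second note = 1; quarter = 8; quarter note = 8; eighth note = 4; thirty-second = 1; thirty-second = 1.
Total: 1 + 1 + 8 + 8 + 4 + 1 + 1 = 24.
24 falls short of 28, so the answer is No.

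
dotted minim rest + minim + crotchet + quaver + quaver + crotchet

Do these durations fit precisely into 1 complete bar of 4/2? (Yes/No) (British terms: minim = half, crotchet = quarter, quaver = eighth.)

One bar of 4/2 = 16 eighth notes.
Each duration in eighth notes: dotted minim rest = 6; minim = 4; crotchet = 2; quaver = 1; quaver = 1; crotchet = 2.
Altogether 6 + 4 + 2 + 1 + 1 + 2 = 16.
16 equals 16, so the answer is Yes.

Yes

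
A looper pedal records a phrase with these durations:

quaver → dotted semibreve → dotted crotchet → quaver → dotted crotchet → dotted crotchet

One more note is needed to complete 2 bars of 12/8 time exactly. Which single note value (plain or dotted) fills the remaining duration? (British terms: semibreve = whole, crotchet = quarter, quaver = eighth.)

2 bars of 12/8 = 24 eighth notes.
In eighth notes: quaver = 1; dotted semibreve = 12; dotted crotchet = 3; quaver = 1; dotted crotchet = 3; dotted crotchet = 3.
Altogether 1 + 12 + 3 + 1 + 3 + 3 = 23.
Remaining: 24 − 23 = 1 eighth note, which is a eighth note.

eighth note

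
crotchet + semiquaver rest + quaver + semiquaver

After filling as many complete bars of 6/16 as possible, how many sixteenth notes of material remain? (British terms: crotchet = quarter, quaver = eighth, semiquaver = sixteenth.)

One bar of 6/16 = 6 sixteenth notes.
Express everything in sixteenth notes: crotchet = 4; semiquaver rest = 1; quaver = 2; semiquaver = 1.
Altogether 4 + 1 + 2 + 1 = 8.
8 ÷ 6 = 1 complete bar with 2 sixteenth notes remaining.

2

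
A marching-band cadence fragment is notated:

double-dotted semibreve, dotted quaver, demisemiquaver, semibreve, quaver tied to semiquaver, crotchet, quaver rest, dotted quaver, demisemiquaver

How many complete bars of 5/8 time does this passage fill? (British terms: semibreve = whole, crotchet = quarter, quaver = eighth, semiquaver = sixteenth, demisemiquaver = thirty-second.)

6

One bar of 5/8 = 20 thirty-second notes.
Convert each value to thirty-second notes: double-dotted semibreve = 56; dotted quaver = 6; demisemiquaver = 1; semibreve = 32; quaver tied to semiquaver (quaver + semiquaver) = 6; crotchet = 8; quaver rest = 4; dotted quaver = 6; demisemiquaver = 1.
Altogether 56 + 6 + 1 + 32 + 6 + 8 + 4 + 6 + 1 = 120.
120 ÷ 20 = 6 complete bars with 0 left over.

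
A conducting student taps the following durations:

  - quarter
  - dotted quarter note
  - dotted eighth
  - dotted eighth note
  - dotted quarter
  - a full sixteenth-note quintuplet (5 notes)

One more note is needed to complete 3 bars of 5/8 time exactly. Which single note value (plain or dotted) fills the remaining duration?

3 bars of 5/8 = 30 sixteenth notes.
Working in sixteenth notes: quarter = 4; dotted quarter note = 6; dotted eighth = 3; dotted eighth note = 3; dotted quarter = 6; a full sixteenth-note quintuplet (5 notes) (five quintuplet sixteenths span one quarter) = 4.
Sum: 4 + 6 + 3 + 3 + 6 + 4 = 26.
Remaining: 30 − 26 = 4 sixteenth notes, which is a quarter note.

quarter note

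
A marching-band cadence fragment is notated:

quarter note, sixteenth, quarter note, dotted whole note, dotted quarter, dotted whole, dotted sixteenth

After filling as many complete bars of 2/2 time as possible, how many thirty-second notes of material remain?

1

One bar of 2/2 = 32 thirty-second notes.
Express everything in thirty-second notes: quarter note = 8; sixteenth = 2; quarter note = 8; dotted whole note = 48; dotted quarter = 12; dotted whole = 48; dotted sixteenth = 3.
Total: 8 + 2 + 8 + 48 + 12 + 48 + 3 = 129.
129 ÷ 32 = 4 complete bars with 1 thirty-second note remaining.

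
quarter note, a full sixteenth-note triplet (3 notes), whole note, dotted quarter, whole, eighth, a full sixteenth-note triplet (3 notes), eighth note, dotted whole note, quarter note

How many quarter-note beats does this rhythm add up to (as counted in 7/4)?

19.5

One quarter-note beat = 2 eighth notes.
Convert each value to eighth notes: quarter note = 2; a full sixteenth-note triplet (3 notes) (three triplet sixteenths span one eighth) = 1; whole note = 8; dotted quarter = 3; whole = 8; eighth = 1; a full sixteenth-note triplet (3 notes) (three triplet sixteenths span one eighth) = 1; eighth note = 1; dotted whole note = 12; quarter note = 2.
Total: 2 + 1 + 8 + 3 + 8 + 1 + 1 + 1 + 12 + 2 = 39.
39 ÷ 2 = 19.5 beats.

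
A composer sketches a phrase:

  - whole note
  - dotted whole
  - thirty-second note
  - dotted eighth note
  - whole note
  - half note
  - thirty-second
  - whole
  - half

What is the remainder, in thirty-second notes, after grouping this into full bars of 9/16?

One bar of 9/16 = 18 thirty-second notes.
Working in thirty-second notes: whole note = 32; dotted whole = 48; thirty-second note = 1; dotted eighth note = 6; whole note = 32; half note = 16; thirty-second = 1; whole = 32; half = 16.
Total: 32 + 48 + 1 + 6 + 32 + 16 + 1 + 32 + 16 = 184.
184 ÷ 18 = 10 complete bars with 4 thirty-second notes remaining.

4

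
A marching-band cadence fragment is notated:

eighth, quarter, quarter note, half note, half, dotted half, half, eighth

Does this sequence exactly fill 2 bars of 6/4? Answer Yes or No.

Yes

One bar of 6/4 = 12 eighth notes, so 2 bars = 24.
Working in eighth notes: eighth = 1; quarter = 2; quarter note = 2; half note = 4; half = 4; dotted half = 6; half = 4; eighth = 1.
Adding: 1 + 2 + 2 + 4 + 4 + 6 + 4 + 1 = 24.
24 equals 24, so the answer is Yes.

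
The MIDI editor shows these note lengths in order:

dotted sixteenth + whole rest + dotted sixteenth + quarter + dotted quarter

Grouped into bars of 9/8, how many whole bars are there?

1

One bar of 9/8 = 36 thirty-second notes.
Express everything in thirty-second notes: dotted sixteenth = 3; whole rest = 32; dotted sixteenth = 3; quarter = 8; dotted quarter = 12.
Sum: 3 + 32 + 3 + 8 + 12 = 58.
58 ÷ 36 = 1 complete bar with 22 left over.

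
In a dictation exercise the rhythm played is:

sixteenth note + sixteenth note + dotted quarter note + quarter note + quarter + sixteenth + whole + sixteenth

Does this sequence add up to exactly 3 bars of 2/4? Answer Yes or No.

One bar of 2/4 = 8 sixteenth notes, so 3 bars = 24.
Each duration in sixteenth notes: sixteenth note = 1; sixteenth note = 1; dotted quarter note = 6; quarter note = 4; quarter = 4; sixteenth = 1; whole = 16; sixteenth = 1.
Altogether 1 + 1 + 6 + 4 + 4 + 1 + 16 + 1 = 34.
34 exceeds 24, so the answer is No.

No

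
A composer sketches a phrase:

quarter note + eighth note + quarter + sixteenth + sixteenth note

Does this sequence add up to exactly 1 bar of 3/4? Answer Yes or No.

One bar of 3/4 = 12 sixteenth notes.
Convert each value to sixteenth notes: quarter note = 4; eighth note = 2; quarter = 4; sixteenth = 1; sixteenth note = 1.
Total: 4 + 2 + 4 + 1 + 1 = 12.
12 equals 12, so the answer is Yes.

Yes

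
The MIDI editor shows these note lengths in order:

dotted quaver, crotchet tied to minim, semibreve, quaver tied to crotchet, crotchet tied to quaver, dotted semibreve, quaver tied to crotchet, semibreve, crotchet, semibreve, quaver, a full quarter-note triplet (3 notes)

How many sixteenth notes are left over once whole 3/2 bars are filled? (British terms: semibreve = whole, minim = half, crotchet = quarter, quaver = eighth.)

23

One bar of 3/2 = 24 sixteenth notes.
Express everything in sixteenth notes: dotted quaver = 3; crotchet tied to minim (crotchet + minim) = 12; semibreve = 16; quaver tied to crotchet (quaver + crotchet) = 6; crotchet tied to quaver (crotchet + quaver) = 6; dotted semibreve = 24; quaver tied to crotchet (quaver + crotchet) = 6; semibreve = 16; crotchet = 4; semibreve = 16; quaver = 2; a full quarter-note triplet (3 notes) (three triplet quarters span one half) = 8.
Total: 3 + 12 + 16 + 6 + 6 + 24 + 6 + 16 + 4 + 16 + 2 + 8 = 119.
119 ÷ 24 = 4 complete bars with 23 sixteenth notes remaining.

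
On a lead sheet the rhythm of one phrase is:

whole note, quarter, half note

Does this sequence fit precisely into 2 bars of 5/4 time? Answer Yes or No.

One bar of 5/4 = 5 quarter notes, so 2 bars = 10.
Each duration in quarter notes: whole note = 4; quarter = 1; half note = 2.
Total: 4 + 1 + 2 = 7.
7 falls short of 10, so the answer is No.

No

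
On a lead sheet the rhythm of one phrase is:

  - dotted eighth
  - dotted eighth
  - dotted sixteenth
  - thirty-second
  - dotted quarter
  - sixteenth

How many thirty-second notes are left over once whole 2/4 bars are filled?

14

One bar of 2/4 = 16 thirty-second notes.
Each duration in thirty-second notes: dotted eighth = 6; dotted eighth = 6; dotted sixteenth = 3; thirty-second = 1; dotted quarter = 12; sixteenth = 2.
Sum: 6 + 6 + 3 + 1 + 12 + 2 = 30.
30 ÷ 16 = 1 complete bar with 14 thirty-second notes remaining.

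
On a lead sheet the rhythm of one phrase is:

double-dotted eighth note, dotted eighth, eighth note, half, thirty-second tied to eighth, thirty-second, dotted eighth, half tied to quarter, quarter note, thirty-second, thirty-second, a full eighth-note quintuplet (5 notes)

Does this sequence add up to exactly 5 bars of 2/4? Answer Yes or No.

No

One bar of 2/4 = 16 thirty-second notes, so 5 bars = 80.
In thirty-second notes: double-dotted eighth note = 7; dotted eighth = 6; eighth note = 4; half = 16; thirty-second tied to eighth (thirty-second + eighth) = 5; thirty-second = 1; dotted eighth = 6; half tied to quarter (half + quarter) = 24; quarter note = 8; thirty-second = 1; thirty-second = 1; a full eighth-note quintuplet (5 notes) (five quintuplet eighths span one half) = 16.
Altogether 7 + 6 + 4 + 16 + 5 + 1 + 6 + 24 + 8 + 1 + 1 + 16 = 95.
95 exceeds 80, so the answer is No.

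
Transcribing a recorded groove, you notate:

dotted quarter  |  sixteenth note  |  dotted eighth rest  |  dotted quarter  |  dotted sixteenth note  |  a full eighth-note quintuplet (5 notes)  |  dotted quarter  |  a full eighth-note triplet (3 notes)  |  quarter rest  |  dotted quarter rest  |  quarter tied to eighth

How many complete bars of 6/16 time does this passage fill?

8

One bar of 6/16 = 12 thirty-second notes.
Convert each value to thirty-second notes: dotted quarter = 12; sixteenth note = 2; dotted eighth rest = 6; dotted quarter = 12; dotted sixteenth note = 3; a full eighth-note quintuplet (5 notes) (five quintuplet eighths span one half) = 16; dotted quarter = 12; a full eighth-note triplet (3 notes) (three triplet eighths span one quarter) = 8; quarter rest = 8; dotted quarter rest = 12; quarter tied to eighth (quarter + eighth) = 12.
Altogether 12 + 2 + 6 + 12 + 3 + 16 + 12 + 8 + 8 + 12 + 12 = 103.
103 ÷ 12 = 8 complete bars with 7 left over.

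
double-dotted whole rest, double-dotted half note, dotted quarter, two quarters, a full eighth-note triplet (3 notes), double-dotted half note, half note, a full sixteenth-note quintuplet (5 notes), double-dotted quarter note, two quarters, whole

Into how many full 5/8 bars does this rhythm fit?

11

One bar of 5/8 = 10 sixteenth notes.
In sixteenth notes: double-dotted whole rest = 28; double-dotted half note = 14; dotted quarter = 6; quarter = 4; quarter = 4; a full eighth-note triplet (3 notes) (three triplet eighths span one quarter) = 4; double-dotted half note = 14; half note = 8; a full sixteenth-note quintuplet (5 notes) (five quintuplet sixteenths span one quarter) = 4; double-dotted quarter note = 7; quarter = 4; quarter = 4; whole = 16.
Altogether 28 + 14 + 6 + 4 + 4 + 4 + 14 + 8 + 4 + 7 + 4 + 4 + 16 = 117.
117 ÷ 10 = 11 complete bars with 7 left over.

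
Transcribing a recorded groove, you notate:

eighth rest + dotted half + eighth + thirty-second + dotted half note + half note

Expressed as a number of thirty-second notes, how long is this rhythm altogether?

73

Express everything in thirty-second notes: eighth rest = 4; dotted half = 24; eighth = 4; thirty-second = 1; dotted half note = 24; half note = 16.
Sum: 4 + 24 + 4 + 1 + 24 + 16 = 73 thirty-second notes.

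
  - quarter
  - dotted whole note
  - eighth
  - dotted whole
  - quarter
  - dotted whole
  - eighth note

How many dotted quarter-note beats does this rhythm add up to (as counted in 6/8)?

14

One dotted quarter-note beat = 3 eighth notes.
Convert each value to eighth notes: quarter = 2; dotted whole note = 12; eighth = 1; dotted whole = 12; quarter = 2; dotted whole = 12; eighth note = 1.
Sum: 2 + 12 + 1 + 12 + 2 + 12 + 1 = 42.
42 ÷ 3 = 14 beats.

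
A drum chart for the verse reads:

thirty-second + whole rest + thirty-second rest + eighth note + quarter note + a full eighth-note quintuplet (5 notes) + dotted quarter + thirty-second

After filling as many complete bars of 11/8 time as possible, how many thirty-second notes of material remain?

31

One bar of 11/8 = 44 thirty-second notes.
In thirty-second notes: thirty-second = 1; whole rest = 32; thirty-second rest = 1; eighth note = 4; quarter note = 8; a full eighth-note quintuplet (5 notes) (five quintuplet eighths span one half) = 16; dotted quarter = 12; thirty-second = 1.
Sum: 1 + 32 + 1 + 4 + 8 + 16 + 12 + 1 = 75.
75 ÷ 44 = 1 complete bar with 31 thirty-second notes remaining.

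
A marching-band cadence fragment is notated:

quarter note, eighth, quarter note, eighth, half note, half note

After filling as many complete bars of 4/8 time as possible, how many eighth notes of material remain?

2

One bar of 4/8 = 4 eighth notes.
Express everything in eighth notes: quarter note = 2; eighth = 1; quarter note = 2; eighth = 1; half note = 4; half note = 4.
Total: 2 + 1 + 2 + 1 + 4 + 4 = 14.
14 ÷ 4 = 3 complete bars with 2 eighth notes remaining.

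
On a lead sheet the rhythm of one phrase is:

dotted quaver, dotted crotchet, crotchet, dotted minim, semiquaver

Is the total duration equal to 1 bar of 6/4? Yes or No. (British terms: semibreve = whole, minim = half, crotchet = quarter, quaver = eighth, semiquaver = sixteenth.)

One bar of 6/4 = 24 sixteenth notes.
Convert each value to sixteenth notes: dotted quaver = 3; dotted crotchet = 6; crotchet = 4; dotted minim = 12; semiquaver = 1.
Total: 3 + 6 + 4 + 12 + 1 = 26.
26 exceeds 24, so the answer is No.

No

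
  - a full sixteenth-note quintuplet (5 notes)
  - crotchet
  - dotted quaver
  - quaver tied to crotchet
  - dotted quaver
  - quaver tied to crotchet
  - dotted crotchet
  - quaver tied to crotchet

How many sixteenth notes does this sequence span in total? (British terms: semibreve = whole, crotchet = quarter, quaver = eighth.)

38

Express everything in sixteenth notes: a full sixteenth-note quintuplet (5 notes) (five quintuplet sixteenths span one quarter) = 4; crotchet = 4; dotted quaver = 3; quaver tied to crotchet (quaver + crotchet) = 6; dotted quaver = 3; quaver tied to crotchet (quaver + crotchet) = 6; dotted crotchet = 6; quaver tied to crotchet (quaver + crotchet) = 6.
Total: 4 + 4 + 3 + 6 + 3 + 6 + 6 + 6 = 38 sixteenth notes.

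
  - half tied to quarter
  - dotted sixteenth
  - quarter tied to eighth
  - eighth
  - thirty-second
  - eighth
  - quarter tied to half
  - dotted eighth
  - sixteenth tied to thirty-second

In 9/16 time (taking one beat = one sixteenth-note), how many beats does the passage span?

40.5

One sixteenth-note beat = 2 thirty-second notes.
Each duration in thirty-second notes: half tied to quarter (half + quarter) = 24; dotted sixteenth = 3; quarter tied to eighth (quarter + eighth) = 12; eighth = 4; thirty-second = 1; eighth = 4; quarter tied to half (quarter + half) = 24; dotted eighth = 6; sixteenth tied to thirty-second (sixteenth + thirty-second) = 3.
Total: 24 + 3 + 12 + 4 + 1 + 4 + 24 + 6 + 3 = 81.
81 ÷ 2 = 40.5 beats.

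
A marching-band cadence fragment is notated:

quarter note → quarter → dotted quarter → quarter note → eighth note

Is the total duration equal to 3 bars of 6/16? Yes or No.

No

One bar of 6/16 = 3 eighth notes, so 3 bars = 9.
Convert each value to eighth notes: quarter note = 2; quarter = 2; dotted quarter = 3; quarter note = 2; eighth note = 1.
Total: 2 + 2 + 3 + 2 + 1 = 10.
10 exceeds 9, so the answer is No.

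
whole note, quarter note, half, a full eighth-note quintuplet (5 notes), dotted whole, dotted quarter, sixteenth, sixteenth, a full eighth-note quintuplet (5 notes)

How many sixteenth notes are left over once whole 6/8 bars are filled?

One bar of 6/8 = 12 sixteenth notes.
Working in sixteenth notes: whole note = 16; quarter note = 4; half = 8; a full eighth-note quintuplet (5 notes) (five quintuplet eighths span one half) = 8; dotted whole = 24; dotted quarter = 6; sixteenth = 1; sixteenth = 1; a full eighth-note quintuplet (5 notes) (five quintuplet eighths span one half) = 8.
Total: 16 + 4 + 8 + 8 + 24 + 6 + 1 + 1 + 8 = 76.
76 ÷ 12 = 6 complete bars with 4 sixteenth notes remaining.

4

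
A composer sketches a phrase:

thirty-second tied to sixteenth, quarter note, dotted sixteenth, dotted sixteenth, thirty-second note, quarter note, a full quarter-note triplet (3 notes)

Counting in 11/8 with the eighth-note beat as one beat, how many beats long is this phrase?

One eighth-note beat = 4 thirty-second notes.
Each duration in thirty-second notes: thirty-second tied to sixteenth (thirty-second + sixteenth) = 3; quarter note = 8; dotted sixteenth = 3; dotted sixteenth = 3; thirty-second note = 1; quarter note = 8; a full quarter-note triplet (3 notes) (three triplet quarters span one half) = 16.
Sum: 3 + 8 + 3 + 3 + 1 + 8 + 16 = 42.
42 ÷ 4 = 10.5 beats.

10.5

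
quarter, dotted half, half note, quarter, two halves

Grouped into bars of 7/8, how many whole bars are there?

One bar of 7/8 = 7 eighth notes.
In eighth notes: quarter = 2; dotted half = 6; half note = 4; quarter = 2; half = 4; half = 4.
Adding: 2 + 6 + 4 + 2 + 4 + 4 = 22.
22 ÷ 7 = 3 complete bars with 1 left over.

3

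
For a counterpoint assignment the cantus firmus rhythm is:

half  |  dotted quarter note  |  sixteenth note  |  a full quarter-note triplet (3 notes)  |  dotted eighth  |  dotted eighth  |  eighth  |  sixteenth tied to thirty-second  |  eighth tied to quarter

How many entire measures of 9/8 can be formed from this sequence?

One bar of 9/8 = 36 thirty-second notes.
Express everything in thirty-second notes: half = 16; dotted quarter note = 12; sixteenth note = 2; a full quarter-note triplet (3 notes) (three triplet quarters span one half) = 16; dotted eighth = 6; dotted eighth = 6; eighth = 4; sixteenth tied to thirty-second (sixteenth + thirty-second) = 3; eighth tied to quarter (eighth + quarter) = 12.
Total: 16 + 12 + 2 + 16 + 6 + 6 + 4 + 3 + 12 = 77.
77 ÷ 36 = 2 complete bars with 5 left over.

2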